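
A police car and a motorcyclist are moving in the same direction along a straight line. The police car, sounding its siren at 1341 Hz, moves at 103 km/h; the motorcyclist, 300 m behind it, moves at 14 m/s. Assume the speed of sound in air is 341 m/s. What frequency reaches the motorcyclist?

103 km/h = 28.61 m/s.
The motorcyclist is behind, so the police car is moving away from it while the motorcyclist is moving toward the police car.
With source receding and observer approaching, f' = f · (v + v_o)/(v + v_s).
f' = 1341 × (341 + 14)/(341 + 28.61) = 1341 × 355/369.61 ≈ 1288 Hz.

1288 Hz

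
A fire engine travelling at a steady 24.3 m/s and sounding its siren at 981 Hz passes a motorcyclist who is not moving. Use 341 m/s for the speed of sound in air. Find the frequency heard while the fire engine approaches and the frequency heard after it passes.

Approaching: f₁ = f · v/(v − v_s) = 981 × 341/316.7 ≈ 1056 Hz.
Receding: f₂ = f · v/(v + v_s) = 981 × 341/365.3 ≈ 916 Hz.

1056 Hz approaching; 916 Hz receding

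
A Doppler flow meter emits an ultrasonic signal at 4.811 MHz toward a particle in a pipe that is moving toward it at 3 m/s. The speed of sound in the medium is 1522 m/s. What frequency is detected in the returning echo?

4.830 MHz

At the particle in a pipe (a moving observer), f₁ = f₀ · (v + u)/v = 4.811 × 1525/1522 ≈ 4.820 MHz.
On reflection it acts as a source moving toward the stationary detector: f₂ = f₁ · v/(v − u) = 4.820 × 1522/1519 ≈ 4.830 MHz.
Equivalently f₂ = f₀ · (v + u)/(v − u).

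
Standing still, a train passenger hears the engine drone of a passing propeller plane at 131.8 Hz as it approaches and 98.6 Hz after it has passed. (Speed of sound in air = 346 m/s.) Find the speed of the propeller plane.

f₁/f₂ = (v + v_s)/(v − v_s), so v_s = v · (f₁ − f₂)/(f₁ + f₂).
v_s = 346 × (131.8 − 98.6)/(131.8 + 98.6) = 346 × 33.2/230.4 ≈ 50 m/s.

50 m/s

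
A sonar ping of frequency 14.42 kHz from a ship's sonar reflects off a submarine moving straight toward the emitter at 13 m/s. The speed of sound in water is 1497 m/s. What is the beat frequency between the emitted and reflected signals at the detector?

253 Hz

At the submarine (a moving observer), f₁ = f₀ · (v + u)/v = 14.42 × 1510/1497 ≈ 14.545 kHz.
The reflection then acts as a moving source: f₂ = f₁ · v/(v − u) ≈ 14.673 kHz.
Beat frequency (with f₀ = 14420 Hz): |f₂ − f₀| = 2u·f₀/(v − u) = 2 × 13 × 14420/1484 ≈ 253 Hz.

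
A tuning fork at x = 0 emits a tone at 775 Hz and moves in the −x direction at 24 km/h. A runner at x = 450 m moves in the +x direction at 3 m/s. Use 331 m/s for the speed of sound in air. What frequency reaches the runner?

753 Hz

24 km/h = 6.667 m/s.
The observer lies on the +x side, so the source is heading away from the observer and the observer is heading away from the source.
General Doppler shift: f' = f · (v − v_o)/(v + v_s).
f' = 775 × (331 − 3)/(331 + 6.667) = 775 × 328/337.67 ≈ 753 Hz.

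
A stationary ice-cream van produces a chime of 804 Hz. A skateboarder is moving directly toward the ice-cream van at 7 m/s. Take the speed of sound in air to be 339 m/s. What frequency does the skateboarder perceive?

821 Hz

Only the observer moves, toward the source, so f' = f · (v + v_o)/v.
f' = 804 × (339 + 7)/339 = 804 × 346/339 ≈ 821 Hz.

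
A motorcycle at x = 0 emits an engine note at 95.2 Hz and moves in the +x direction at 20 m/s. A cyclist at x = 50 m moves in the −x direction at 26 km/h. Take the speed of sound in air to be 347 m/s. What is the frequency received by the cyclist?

103 Hz

26 km/h = 7.222 m/s.
The observer lies on the +x side, so the source is heading toward the observer and the observer is heading toward the source.
General Doppler shift: f' = f · (v + v_o)/(v − v_s).
f' = 95.2 × (347 + 7.222)/(347 − 20) = 95.2 × 354.22/327 ≈ 103 Hz.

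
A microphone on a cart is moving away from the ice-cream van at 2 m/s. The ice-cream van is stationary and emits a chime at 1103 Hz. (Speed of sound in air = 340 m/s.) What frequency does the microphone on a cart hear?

1097 Hz

Only the observer moves, away from the source, so f' = f · (v − v_o)/v.
f' = 1103 × (340 − 2)/340 = 1103 × 338/340 ≈ 1097 Hz.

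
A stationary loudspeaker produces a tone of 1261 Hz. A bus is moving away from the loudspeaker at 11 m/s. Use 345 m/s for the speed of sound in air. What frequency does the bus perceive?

Moving observer, stationary source: f' = f · (v − v_o)/v.
f' = 1261 × (345 − 11)/345 = 1261 × 334/345 ≈ 1221 Hz.

1221 Hz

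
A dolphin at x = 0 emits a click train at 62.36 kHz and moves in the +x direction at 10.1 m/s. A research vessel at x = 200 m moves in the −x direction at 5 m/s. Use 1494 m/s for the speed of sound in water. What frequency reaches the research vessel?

63.0 kHz

The observer lies on the +x side, so the source is heading toward the observer and the observer is heading toward the source.
Both move, so f' = f · (v + v_o)/(v − v_s).
f' = 62.36 × (1494 + 5)/(1494 − 10.1) = 62.36 × 1499/1483.9 ≈ 63.0 kHz.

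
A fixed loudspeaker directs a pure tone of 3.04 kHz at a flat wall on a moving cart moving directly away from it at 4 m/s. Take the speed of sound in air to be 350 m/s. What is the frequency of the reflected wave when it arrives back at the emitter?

2.97 kHz

The flat wall on a moving cart first receives the wave as a moving observer: f₁ = f₀ · (v − u)/v = 3.04 × (350 − 4)/350 ≈ 3.01 kHz.
The reflection then acts as a moving source: f₂ = f₁ · v/(v + u) ≈ 2.97 kHz.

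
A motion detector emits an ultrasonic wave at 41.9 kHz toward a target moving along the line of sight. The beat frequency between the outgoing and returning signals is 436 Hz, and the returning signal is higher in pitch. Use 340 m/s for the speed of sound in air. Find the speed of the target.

Double Doppler shift off a moving reflector: f₂ = f₀ · (v + u)/(v − u) (u > 0 toward emitter).
Returning signal is higher, so f₂ = f₀ + Δf = 41900 + 436 = 42336 Hz.
Rearranging, u = v · (f₂ − f₀)/(f₂ + f₀) = 340 × 436/84236 ≈ 1.76 m/s.
So the target is moving at 1.76 m/s toward the emitter.

1.76 m/s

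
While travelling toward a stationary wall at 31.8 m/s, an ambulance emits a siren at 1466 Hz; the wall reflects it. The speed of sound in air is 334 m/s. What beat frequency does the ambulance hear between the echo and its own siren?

309 Hz

The wall receives the sound from a moving source: f₁ = f₀ · v/(v − v_e) = 1466 × 334/302.2 ≈ 1620 Hz.
On the return leg the ambulance is a moving observer: f₂ = f₁ · (v + v_e)/v = 1620 × 365.8/334 ≈ 1775 Hz.
Beat against the emitted tone: |f₂ − f₀| = 2v_e·f₀/(v − v_e) = 2 × 31.8 × 1466/302.2 ≈ 309 Hz.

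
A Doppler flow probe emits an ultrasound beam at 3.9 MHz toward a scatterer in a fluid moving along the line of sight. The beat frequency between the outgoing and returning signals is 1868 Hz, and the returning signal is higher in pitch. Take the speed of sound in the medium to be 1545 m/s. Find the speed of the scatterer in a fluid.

Double Doppler shift off a moving reflector: f₂ = f₀ · (v + u)/(v − u) (u > 0 toward emitter).
Returning signal is higher, so f₂ = f₀ + Δf = 3900000 + 1868 = 3901868 Hz.
Rearranging, u = v · (f₂ − f₀)/(f₂ + f₀) = 1545 × 1868/7801868 ≈ 0.37 m/s.
So the scatterer in a fluid is moving at 0.37 m/s toward the emitter.

0.37 m/s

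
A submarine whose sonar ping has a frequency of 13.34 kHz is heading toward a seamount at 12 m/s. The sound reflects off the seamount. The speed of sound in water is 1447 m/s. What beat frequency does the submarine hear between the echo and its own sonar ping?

The seamount receives the sound from a moving source: f₁ = f₀ · v/(v − v_e) = 13.34 × 1447/1435 ≈ 13.452 kHz.
On the return leg the submarine is a moving observer: f₂ = f₁ · (v + v_e)/v = 13.452 × 1459/1447 ≈ 13.563 kHz.
Equivalently f₂ = f₀ · (v + v_e)/(v − v_e).
Beat against the emitted tone (with f₀ = 13340 Hz): |f₂ − f₀| = 2v_e·f₀/(v − v_e) = 2 × 12 × 13340/1435 ≈ 223 Hz.

223 Hz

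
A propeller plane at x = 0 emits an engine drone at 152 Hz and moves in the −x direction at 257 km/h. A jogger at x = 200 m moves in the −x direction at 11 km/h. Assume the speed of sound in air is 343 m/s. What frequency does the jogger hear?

257 km/h = 71.39 m/s; 11 km/h = 3.056 m/s.
The observer lies on the +x side, so the source is heading away from the observer and the observer is heading toward the source.
With source receding and observer approaching, f' = f · (v + v_o)/(v + v_s).
f' = 152 × (343 + 3.056)/(343 + 71.39) = 152 × 346.06/414.39 ≈ 127 Hz.

127 Hz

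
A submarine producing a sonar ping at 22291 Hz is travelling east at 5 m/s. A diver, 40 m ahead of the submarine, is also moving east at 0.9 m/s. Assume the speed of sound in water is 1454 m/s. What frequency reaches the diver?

The diver is ahead, so the submarine is moving toward it while the diver is moving away from the submarine.
Both move, so f' = f · (v − v_o)/(v − v_s).
f' = 22291 × (1454 − 0.9)/(1454 − 5) = 22291 × 1453.1/1449 ≈ 22354 Hz.

22354 Hz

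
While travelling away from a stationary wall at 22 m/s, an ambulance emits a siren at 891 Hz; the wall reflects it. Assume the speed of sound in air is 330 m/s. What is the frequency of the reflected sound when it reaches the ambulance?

780 Hz

The wall receives the sound from a moving source: f₁ = f₀ · v/(v + v_e) = 891 × 330/352 ≈ 835 Hz.
On the return leg the ambulance is a moving observer: f₂ = f₁ · (v − v_e)/v = 835 × 308/330 ≈ 780 Hz.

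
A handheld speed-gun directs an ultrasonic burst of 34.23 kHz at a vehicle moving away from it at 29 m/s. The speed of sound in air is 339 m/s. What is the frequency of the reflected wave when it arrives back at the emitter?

The vehicle first receives the wave as a moving observer: f₁ = f₀ · (v − u)/v = 34.23 × (339 − 29)/339 ≈ 31.3 kHz.
On reflection it acts as a source moving away from the stationary detector: f₂ = f₁ · v/(v + u) = 31.3 × 339/368 ≈ 28.8 kHz.

28.8 kHz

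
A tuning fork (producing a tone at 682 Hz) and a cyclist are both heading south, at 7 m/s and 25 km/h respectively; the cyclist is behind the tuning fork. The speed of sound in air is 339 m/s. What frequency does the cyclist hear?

682 Hz

25 km/h = 6.944 m/s.
The cyclist is behind, so the tuning fork is moving away from it while the cyclist is moving toward the tuning fork.
With source receding and observer approaching, f' = f · (v + v_o)/(v + v_s).
f' = 682 × (339 + 6.944)/(339 + 7) = 682 × 345.94/346 ≈ 682 Hz.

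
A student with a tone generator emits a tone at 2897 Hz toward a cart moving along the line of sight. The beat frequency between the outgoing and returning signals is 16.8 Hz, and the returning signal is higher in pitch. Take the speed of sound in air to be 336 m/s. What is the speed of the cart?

Double Doppler shift off a moving reflector: f₂ = f₀ · (v + u)/(v − u) (u > 0 toward emitter).
Returning signal is higher, so f₂ = f₀ + Δf = 2897 + 16.8 = 2913.8 Hz.
Rearranging, u = v · (f₂ − f₀)/(f₂ + f₀) = 336 × 16.8/5810.8 ≈ 0.97 m/s.
So the cart is moving at 0.97 m/s toward the emitter.

0.97 m/s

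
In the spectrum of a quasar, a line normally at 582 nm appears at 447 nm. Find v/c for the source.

0.258c

λ'/λ₀ = 0.7680 < 1 (blueshift), so the source is approaching.
λ'/λ₀ = √((1 − β)/(1 + β)) for an approaching source ⇒ β = (1 − r²)/(1 + r²) with r = λ'/λ₀.
β = (1 − 0.5899)/(1 + 0.5899) ≈ 0.258.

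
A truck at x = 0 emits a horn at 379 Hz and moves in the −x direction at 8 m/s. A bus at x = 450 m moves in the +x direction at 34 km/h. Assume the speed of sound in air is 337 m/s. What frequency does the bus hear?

360 Hz

34 km/h = 9.444 m/s.
The observer lies on the +x side, so the source is heading away from the observer and the observer is heading away from the source.
With source receding and observer receding, f' = f · (v − v_o)/(v + v_s).
f' = 379 × (337 − 9.444)/(337 + 8) = 379 × 327.56/345 ≈ 360 Hz.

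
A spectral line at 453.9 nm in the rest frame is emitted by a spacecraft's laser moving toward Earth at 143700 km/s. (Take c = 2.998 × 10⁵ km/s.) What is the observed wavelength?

269.3 nm

β = v/c = 143700/299800 = 0.4793.
Relativistic Doppler for wavelength: λ' = λ₀ · √((1 − β)/(1 + β)).
λ' = 453.9 × √(0.5207/1.4793) = 453.9 × 0.59327 ≈ 269.3 nm.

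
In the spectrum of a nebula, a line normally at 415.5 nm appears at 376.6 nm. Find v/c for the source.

λ'/λ₀ = 0.9064 < 1 (blueshift), so the source is approaching.
λ'/λ₀ = √((1 − β)/(1 + β)) for an approaching source ⇒ β = (1 − r²)/(1 + r²) with r = λ'/λ₀.
β = (1 − 0.8215)/(1 + 0.8215) ≈ 0.098.

0.098c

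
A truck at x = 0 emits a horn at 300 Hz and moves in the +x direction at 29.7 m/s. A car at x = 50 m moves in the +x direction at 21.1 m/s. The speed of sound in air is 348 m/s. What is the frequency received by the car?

The observer lies on the +x side, so the source is heading toward the observer and the observer is heading away from the source.
General Doppler shift: f' = f · (v − v_o)/(v − v_s).
f' = 300 × (348 − 21.1)/(348 − 29.7) = 300 × 326.9/318.3 ≈ 308 Hz.

308 Hz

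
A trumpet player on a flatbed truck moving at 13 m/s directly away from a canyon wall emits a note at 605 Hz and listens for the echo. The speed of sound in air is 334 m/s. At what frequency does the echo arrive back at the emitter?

The canyon wall receives the sound from a moving source: f₁ = f₀ · v/(v + v_e) = 605 × 334/347 ≈ 582 Hz.
On the return leg the trumpet player on a flatbed truck is a moving observer: f₂ = f₁ · (v − v_e)/v = 582 × 321/334 ≈ 560 Hz.
Equivalently f₂ = f₀ · (v − v_e)/(v + v_e).

560 Hz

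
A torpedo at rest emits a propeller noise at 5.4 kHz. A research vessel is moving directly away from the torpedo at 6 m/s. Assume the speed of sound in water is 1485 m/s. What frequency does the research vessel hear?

5.38 kHz

Only the observer moves, away from the source, so f' = f · (v − v_o)/v.
f' = 5.4 × (1485 − 6)/1485 = 5.4 × 1479/1485 ≈ 5.38 kHz.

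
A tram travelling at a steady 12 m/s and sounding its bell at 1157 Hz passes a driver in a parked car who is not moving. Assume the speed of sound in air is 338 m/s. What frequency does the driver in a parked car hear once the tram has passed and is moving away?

1117 Hz

Receding: f₂ = f · v/(v + v_s) = 1157 × 338/350 ≈ 1117 Hz.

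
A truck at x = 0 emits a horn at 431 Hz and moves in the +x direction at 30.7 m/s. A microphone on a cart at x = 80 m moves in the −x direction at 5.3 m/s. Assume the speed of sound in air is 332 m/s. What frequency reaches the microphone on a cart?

The observer lies on the +x side, so the source is heading toward the observer and the observer is heading toward the source.
General Doppler shift: f' = f · (v + v_o)/(v − v_s).
f' = 431 × (332 + 5.3)/(332 − 30.7) = 431 × 337.3/301.3 ≈ 482 Hz.

482 Hz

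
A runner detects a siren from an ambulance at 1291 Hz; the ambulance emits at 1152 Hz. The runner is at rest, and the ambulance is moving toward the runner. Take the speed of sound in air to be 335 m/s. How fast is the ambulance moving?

36 m/s

f' = f · v/(v − v_s) ⇒ v_s = v · |1 − f/f'|.
v_s = 335 × |1 − 1152/1291| = 335 × 0.1077 ≈ 36 m/s.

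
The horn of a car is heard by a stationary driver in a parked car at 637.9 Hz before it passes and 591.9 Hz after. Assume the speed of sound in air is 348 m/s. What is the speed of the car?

13.0 m/s

f₁/f₂ = (v + v_s)/(v − v_s), so v_s = v · (f₁ − f₂)/(f₁ + f₂).
v_s = 348 × (637.9 − 591.9)/(637.9 + 591.9) = 348 × 46.0/1229.8 ≈ 13.0 m/s.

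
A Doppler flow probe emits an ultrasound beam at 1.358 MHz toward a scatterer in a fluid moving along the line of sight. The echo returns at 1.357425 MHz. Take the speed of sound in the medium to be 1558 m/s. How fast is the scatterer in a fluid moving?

Double Doppler shift off a moving reflector: f₂ = f₀ · (v + u)/(v − u) (u > 0 toward emitter).
Rearranging, u = v · (f₂ − f₀)/(f₂ + f₀) = 1558 × -0.000575/2.715425 ≈ -0.33 m/s.
So the scatterer in a fluid is moving at 0.33 m/s away from the emitter.

0.33 m/s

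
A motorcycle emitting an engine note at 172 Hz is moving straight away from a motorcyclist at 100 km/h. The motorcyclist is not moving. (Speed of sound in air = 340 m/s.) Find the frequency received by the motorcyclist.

159 Hz

100 km/h = 27.78 m/s.
Moving source, stationary observer: f' = f · v/(v + v_s) since the source is receding.
f' = 172 × 340/(340 + 27.78) = 172 × 340/367.8 ≈ 159 Hz.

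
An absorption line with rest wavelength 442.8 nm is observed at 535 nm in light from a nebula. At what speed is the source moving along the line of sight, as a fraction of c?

0.187c

λ'/λ₀ = 1.2082 > 1 (redshift), so the source is receding.
λ'/λ₀ = √((1 + β)/(1 − β)) for a receding source ⇒ β = (r² − 1)/(r² + 1) with r = λ'/λ₀.
β = (1.4598 − 1)/(1.4598 + 1) ≈ 0.187.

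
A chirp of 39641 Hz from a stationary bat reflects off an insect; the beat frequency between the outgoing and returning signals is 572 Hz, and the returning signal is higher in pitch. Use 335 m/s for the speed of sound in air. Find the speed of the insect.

2.40 m/s

Double Doppler shift off a moving reflector: f₂ = f₀ · (v + u)/(v − u) (u > 0 toward emitter).
Returning signal is higher, so f₂ = f₀ + Δf = 39641 + 572 = 40213 Hz.
Rearranging, u = v · (f₂ − f₀)/(f₂ + f₀) = 335 × 572/79854 ≈ 2.40 m/s.
So the insect is moving at 2.40 m/s toward the emitter.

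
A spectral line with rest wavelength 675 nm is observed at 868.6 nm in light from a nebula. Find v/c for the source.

λ'/λ₀ = 1.2868 > 1 (redshift), so the source is receding.
λ'/λ₀ = √((1 + β)/(1 − β)) for a receding source ⇒ β = (r² − 1)/(r² + 1) with r = λ'/λ₀.
β = (1.6559 − 1)/(1.6559 + 1) ≈ 0.247.

0.247c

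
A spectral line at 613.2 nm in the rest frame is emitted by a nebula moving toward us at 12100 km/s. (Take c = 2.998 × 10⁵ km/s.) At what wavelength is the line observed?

588.9 nm

β = v/c = 12100/299800 = 0.0404.
Relativistic Doppler for wavelength: λ' = λ₀ · √((1 − β)/(1 + β)).
λ' = 613.2 × √(0.9596/1.0404) = 613.2 × 0.96042 ≈ 588.9 nm.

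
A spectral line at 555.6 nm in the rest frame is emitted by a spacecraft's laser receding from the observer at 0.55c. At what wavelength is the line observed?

Relativistic Doppler for wavelength: λ' = λ₀ · √((1 + β)/(1 − β)).
λ' = 555.6 × √(1.5500/0.4500) = 555.6 × 1.85592 ≈ 1031.1 nm.

1031.1 nm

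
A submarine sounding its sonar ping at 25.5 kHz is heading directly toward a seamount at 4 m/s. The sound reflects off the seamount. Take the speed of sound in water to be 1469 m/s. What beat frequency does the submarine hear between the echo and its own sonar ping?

139 Hz

The seamount receives the sound from a moving source: f₁ = f₀ · v/(v − v_e) = 25.5 × 1469/1465 ≈ 25.5696 kHz.
On the return leg the submarine is a moving observer: f₂ = f₁ · (v + v_e)/v = 25.5696 × 1473/1469 ≈ 25.6392 kHz.
Beat against the emitted tone (with f₀ = 25500 Hz): |f₂ − f₀| = 2v_e·f₀/(v − v_e) = 2 × 4 × 25500/1465 ≈ 139 Hz.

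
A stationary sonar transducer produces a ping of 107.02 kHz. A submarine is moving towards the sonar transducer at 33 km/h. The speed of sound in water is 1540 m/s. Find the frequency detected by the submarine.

107.7 kHz

33 km/h = 9.167 m/s.
Only the observer moves, toward the source, so f' = f · (v + v_o)/v.
f' = 107.02 × (1540 + 9.167)/1540 = 107.02 × 1549.2/1540 ≈ 107.7 kHz.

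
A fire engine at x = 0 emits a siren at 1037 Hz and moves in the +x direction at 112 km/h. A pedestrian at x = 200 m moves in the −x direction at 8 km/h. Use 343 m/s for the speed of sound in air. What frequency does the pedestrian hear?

1148 Hz

112 km/h = 31.11 m/s; 8 km/h = 2.222 m/s.
The observer lies on the +x side, so the source is heading toward the observer and the observer is heading toward the source.
General Doppler shift: f' = f · (v + v_o)/(v − v_s).
f' = 1037 × (343 + 2.222)/(343 − 31.11) = 1037 × 345.22/311.89 ≈ 1148 Hz.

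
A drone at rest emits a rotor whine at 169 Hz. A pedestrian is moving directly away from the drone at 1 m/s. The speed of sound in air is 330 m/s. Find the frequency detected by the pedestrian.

168 Hz

Moving observer, stationary source: f' = f · (v − v_o)/v.
f' = 169 × (330 − 1)/330 = 169 × 329/330 ≈ 168 Hz.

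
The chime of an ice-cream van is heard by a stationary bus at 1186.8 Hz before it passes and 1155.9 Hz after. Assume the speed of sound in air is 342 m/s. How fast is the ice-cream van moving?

4.5 m/s

f₁/f₂ = (v + v_s)/(v − v_s), so v_s = v · (f₁ − f₂)/(f₁ + f₂).
v_s = 342 × (1186.8 − 1155.9)/(1186.8 + 1155.9) = 342 × 30.9/2342.7 ≈ 4.5 m/s.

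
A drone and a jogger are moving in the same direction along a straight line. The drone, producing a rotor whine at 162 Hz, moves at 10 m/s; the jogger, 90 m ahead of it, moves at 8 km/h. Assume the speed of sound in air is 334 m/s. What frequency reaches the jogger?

166 Hz

8 km/h = 2.222 m/s.
The jogger is ahead, so the drone is moving toward it while the jogger is moving away from the drone.
Both move, so f' = f · (v − v_o)/(v − v_s).
f' = 162 × (334 − 2.222)/(334 − 10) = 162 × 331.78/324 ≈ 166 Hz.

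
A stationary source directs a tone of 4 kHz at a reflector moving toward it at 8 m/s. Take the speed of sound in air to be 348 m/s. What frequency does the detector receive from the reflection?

At the reflector (a moving observer), f₁ = f₀ · (v + u)/v = 4 × 356/348 ≈ 4.09 kHz.
On reflection it acts as a source moving toward the stationary detector: f₂ = f₁ · v/(v − u) = 4.09 × 348/340 ≈ 4.19 kHz.

4.19 kHz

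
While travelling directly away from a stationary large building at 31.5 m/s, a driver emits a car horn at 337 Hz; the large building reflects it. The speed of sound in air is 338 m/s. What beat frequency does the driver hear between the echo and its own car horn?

57.5 Hz

The large building receives the sound from a moving source: f₁ = f₀ · v/(v + v_e) = 337 × 338/369.5 ≈ 308.3 Hz.
On the return leg the driver is a moving observer: f₂ = f₁ · (v − v_e)/v = 308.3 × 306.5/338 ≈ 279.5 Hz.
Beat against the emitted tone: |f₂ − f₀| = 2v_e·f₀/(v + v_e) = 2 × 31.5 × 337/369.5 ≈ 57.5 Hz.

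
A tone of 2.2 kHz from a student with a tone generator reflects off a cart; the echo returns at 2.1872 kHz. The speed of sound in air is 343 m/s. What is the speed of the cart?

1.00 m/s

Double Doppler shift off a moving reflector: f₂ = f₀ · (v + u)/(v − u) (u > 0 toward emitter).
Rearranging, u = v · (f₂ − f₀)/(f₂ + f₀) = 343 × -0.0128/4.3872 ≈ -1.00 m/s.
So the cart is moving at 1.00 m/s away from the emitter.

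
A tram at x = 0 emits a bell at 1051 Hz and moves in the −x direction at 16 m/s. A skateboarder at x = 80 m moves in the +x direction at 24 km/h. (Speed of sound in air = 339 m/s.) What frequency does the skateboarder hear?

984 Hz

24 km/h = 6.667 m/s.
The observer lies on the +x side, so the source is heading away from the observer and the observer is heading away from the source.
With source receding and observer receding, f' = f · (v − v_o)/(v + v_s).
f' = 1051 × (339 − 6.667)/(339 + 16) = 1051 × 332.33/355 ≈ 984 Hz.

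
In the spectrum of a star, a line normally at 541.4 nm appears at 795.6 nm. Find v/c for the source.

λ'/λ₀ = 1.4695 > 1 (redshift), so the source is receding.
λ'/λ₀ = √((1 + β)/(1 − β)) for a receding source ⇒ β = (r² − 1)/(r² + 1) with r = λ'/λ₀.
β = (2.1595 − 1)/(2.1595 + 1) ≈ 0.367.

0.367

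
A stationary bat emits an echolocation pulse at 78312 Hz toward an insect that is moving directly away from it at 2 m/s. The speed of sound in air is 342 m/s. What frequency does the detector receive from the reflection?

77401 Hz

The insect first receives the wave as a moving observer: f₁ = f₀ · (v − u)/v = 78312 × (342 − 2)/342 ≈ 77854 Hz.
On reflection it acts as a source moving away from the stationary detector: f₂ = f₁ · v/(v + u) = 77854 × 342/344 ≈ 77401 Hz.
Equivalently f₂ = f₀ · (v − u)/(v + u).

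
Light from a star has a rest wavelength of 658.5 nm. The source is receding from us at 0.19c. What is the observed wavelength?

798.2 nm

Relativistic Doppler for wavelength: λ' = λ₀ · √((1 + β)/(1 − β)).
λ' = 658.5 × √(1.1900/0.8100) = 658.5 × 1.21208 ≈ 798.2 nm.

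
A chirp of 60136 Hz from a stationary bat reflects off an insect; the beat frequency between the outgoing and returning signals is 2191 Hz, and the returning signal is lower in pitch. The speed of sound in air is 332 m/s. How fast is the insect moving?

Double Doppler shift off a moving reflector: f₂ = f₀ · (v + u)/(v − u) (u > 0 toward emitter).
Returning signal is lower, so f₂ = f₀ − Δf = 60136 − 2191 = 57945 Hz.
Rearranging, u = v · (f₂ − f₀)/(f₂ + f₀) = 332 × -2191/118081 ≈ -6.2 m/s.
So the insect is moving at 6.2 m/s away from the emitter.

6.2 m/s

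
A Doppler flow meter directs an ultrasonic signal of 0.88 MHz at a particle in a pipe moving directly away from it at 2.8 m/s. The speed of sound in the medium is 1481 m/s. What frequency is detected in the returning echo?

0.8767 MHz

At the particle in a pipe (a moving observer), f₁ = f₀ · (v − u)/v = 0.88 × 1478.2/1481 ≈ 0.8783 MHz.
On reflection it acts as a source moving away from the stationary detector: f₂ = f₁ · v/(v + u) = 0.8783 × 1481/1483.8 ≈ 0.8767 MHz.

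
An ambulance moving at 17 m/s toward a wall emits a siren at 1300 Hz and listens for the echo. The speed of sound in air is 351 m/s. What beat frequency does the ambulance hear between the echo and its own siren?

132 Hz

The wall receives the sound from a moving source: f₁ = f₀ · v/(v − v_e) = 1300 × 351/334 ≈ 1366.2 Hz.
On the return leg the ambulance is a moving observer: f₂ = f₁ · (v + v_e)/v = 1366.2 × 368/351 ≈ 1432.3 Hz.
Beat against the emitted tone: |f₂ − f₀| = 2v_e·f₀/(v − v_e) = 2 × 17 × 1300/334 ≈ 132 Hz.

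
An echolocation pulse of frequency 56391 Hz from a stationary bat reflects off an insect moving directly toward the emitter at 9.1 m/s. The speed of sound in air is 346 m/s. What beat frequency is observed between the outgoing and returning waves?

3046 Hz

The insect first receives the wave as a moving observer: f₁ = f₀ · (v + u)/v = 56391 × (346 + 9.1)/346 ≈ 57874 Hz.
The reflection then acts as a moving source: f₂ = f₁ · v/(v − u) ≈ 59437 Hz.
Beat frequency: |f₂ − f₀| = 2u·f₀/(v − u) = 2 × 9.1 × 56391/336.9 ≈ 3046 Hz.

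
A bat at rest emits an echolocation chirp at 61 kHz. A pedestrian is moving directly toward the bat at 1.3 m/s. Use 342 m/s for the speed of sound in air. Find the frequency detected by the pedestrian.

Moving observer, stationary source: f' = f · (v + v_o)/v.
f' = 61 × (342 + 1.3)/342 = 61 × 343.3/342 ≈ 61.2 kHz.

61.2 kHz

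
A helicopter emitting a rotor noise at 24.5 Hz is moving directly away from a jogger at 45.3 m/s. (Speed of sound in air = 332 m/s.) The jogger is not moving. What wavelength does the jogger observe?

Only the source moves, away from the listener, so f' = f · v/(v + v_s).
f' = 24.5 × 332/(332 + 45.3) ≈ 21.6 Hz.
λ' = v/f' = 332/21.5584 ≈ 15.40 m.

15.40 m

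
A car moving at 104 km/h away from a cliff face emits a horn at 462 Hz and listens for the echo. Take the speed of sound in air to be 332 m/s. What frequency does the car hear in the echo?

104 km/h = 28.89 m/s.
The cliff face receives the sound from a moving source: f₁ = f₀ · v/(v + v_e) = 462 × 332/360.89 ≈ 425 Hz.
On the return leg the car is a moving observer: f₂ = f₁ · (v − v_e)/v = 425 × 303.11/332 ≈ 388 Hz.

388 Hz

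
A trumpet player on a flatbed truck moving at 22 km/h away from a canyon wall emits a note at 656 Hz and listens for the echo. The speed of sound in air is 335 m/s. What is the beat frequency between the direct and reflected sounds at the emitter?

23.5 Hz

22 km/h = 6.111 m/s.
The canyon wall receives the sound from a moving source: f₁ = f₀ · v/(v + v_e) = 656 × 335/341.11 ≈ 644.2 Hz.
On the return leg the trumpet player on a flatbed truck is a moving observer: f₂ = f₁ · (v − v_e)/v = 644.2 × 328.89/335 ≈ 632.5 Hz.
Equivalently f₂ = f₀ · (v − v_e)/(v + v_e).
Beat against the emitted tone: |f₂ − f₀| = 2v_e·f₀/(v + v_e) = 2 × 6.111 × 656/341.11 ≈ 23.5 Hz.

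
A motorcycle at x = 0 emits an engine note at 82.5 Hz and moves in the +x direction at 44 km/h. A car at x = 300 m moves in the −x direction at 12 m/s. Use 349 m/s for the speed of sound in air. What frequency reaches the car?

88 Hz

44 km/h = 12.22 m/s.
The observer lies on the +x side, so the source is heading toward the observer and the observer is heading toward the source.
General Doppler shift: f' = f · (v + v_o)/(v − v_s).
f' = 82.5 × (349 + 12)/(349 − 12.22) = 82.5 × 361/336.78 ≈ 88 Hz.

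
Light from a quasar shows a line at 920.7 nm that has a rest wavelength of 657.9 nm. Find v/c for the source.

0.324

λ'/λ₀ = 1.3995 > 1 (redshift), so the source is receding.
λ'/λ₀ = √((1 + β)/(1 − β)) for a receding source ⇒ β = (r² − 1)/(r² + 1) with r = λ'/λ₀.
β = (1.9585 − 1)/(1.9585 + 1) ≈ 0.324.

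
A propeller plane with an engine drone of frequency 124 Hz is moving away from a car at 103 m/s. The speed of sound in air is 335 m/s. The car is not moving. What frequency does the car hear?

Moving source, stationary observer: f' = f · v/(v + v_s) since the source is receding.
f' = 124 × 335/(335 + 103) = 124 × 335/438 ≈ 95 Hz.

95 Hz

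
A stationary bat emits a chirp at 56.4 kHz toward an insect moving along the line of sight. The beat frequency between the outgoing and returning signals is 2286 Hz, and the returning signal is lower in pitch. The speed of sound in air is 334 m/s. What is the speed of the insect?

6.9 m/s

Double Doppler shift off a moving reflector: f₂ = f₀ · (v + u)/(v − u) (u > 0 toward emitter).
Returning signal is lower, so f₂ = f₀ − Δf = 56400 − 2286 = 54114 Hz.
Rearranging, u = v · (f₂ − f₀)/(f₂ + f₀) = 334 × -2286/110514 ≈ -6.9 m/s.
So the insect is moving at 6.9 m/s away from the emitter.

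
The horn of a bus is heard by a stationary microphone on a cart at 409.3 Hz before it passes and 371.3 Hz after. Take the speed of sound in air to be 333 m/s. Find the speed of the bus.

f₁/f₂ = (v + v_s)/(v − v_s), so v_s = v · (f₁ − f₂)/(f₁ + f₂).
v_s = 333 × (409.3 − 371.3)/(409.3 + 371.3) = 333 × 38.0/780.6 ≈ 16.2 m/s.

16.2 m/s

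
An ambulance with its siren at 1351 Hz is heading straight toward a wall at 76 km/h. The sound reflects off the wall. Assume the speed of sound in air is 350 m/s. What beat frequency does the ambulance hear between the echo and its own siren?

173 Hz

76 km/h = 21.11 m/s.
The wall receives the sound from a moving source: f₁ = f₀ · v/(v − v_e) = 1351 × 350/328.89 ≈ 1437.7 Hz.
On the return leg the ambulance is a moving observer: f₂ = f₁ · (v + v_e)/v = 1437.7 × 371.11/350 ≈ 1524.4 Hz.
Equivalently f₂ = f₀ · (v + v_e)/(v − v_e).
Beat against the emitted tone: |f₂ − f₀| = 2v_e·f₀/(v − v_e) = 2 × 21.11 × 1351/328.89 ≈ 173 Hz.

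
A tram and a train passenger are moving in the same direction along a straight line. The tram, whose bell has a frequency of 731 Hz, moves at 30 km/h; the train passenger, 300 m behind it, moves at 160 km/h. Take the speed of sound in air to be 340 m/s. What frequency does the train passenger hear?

30 km/h = 8.333 m/s; 160 km/h = 44.44 m/s.
The train passenger is behind, so the tram is moving away from it while the train passenger is moving toward the tram.
Both move, so f' = f · (v + v_o)/(v + v_s).
f' = 731 × (340 + 44.44)/(340 + 8.333) = 731 × 384.44/348.33 ≈ 807 Hz.

807 Hz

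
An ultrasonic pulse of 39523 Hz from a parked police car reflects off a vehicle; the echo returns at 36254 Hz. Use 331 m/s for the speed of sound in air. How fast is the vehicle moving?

14.3 m/s

Double Doppler shift off a moving reflector: f₂ = f₀ · (v + u)/(v − u) (u > 0 toward emitter).
Rearranging, u = v · (f₂ − f₀)/(f₂ + f₀) = 331 × -3269/75777 ≈ -14.3 m/s.
So the vehicle is moving at 14.3 m/s away from the emitter.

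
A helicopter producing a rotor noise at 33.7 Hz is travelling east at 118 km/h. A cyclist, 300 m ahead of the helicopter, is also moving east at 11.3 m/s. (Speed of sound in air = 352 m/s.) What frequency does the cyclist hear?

118 km/h = 32.78 m/s.
The cyclist is ahead, so the helicopter is moving toward it while the cyclist is moving away from the helicopter.
Both move, so f' = f · (v − v_o)/(v − v_s).
f' = 33.7 × (352 − 11.3)/(352 − 32.78) = 33.7 × 340.7/319.22 ≈ 36.0 Hz.

36.0 Hz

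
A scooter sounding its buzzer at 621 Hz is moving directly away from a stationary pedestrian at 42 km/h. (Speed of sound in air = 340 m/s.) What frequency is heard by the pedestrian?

42 km/h = 11.67 m/s.
Only the source moves, away from the listener, so f' = f · v/(v + v_s).
f' = 621 × 340/(340 + 11.67) = 621 × 340/351.7 ≈ 600 Hz.

600 Hz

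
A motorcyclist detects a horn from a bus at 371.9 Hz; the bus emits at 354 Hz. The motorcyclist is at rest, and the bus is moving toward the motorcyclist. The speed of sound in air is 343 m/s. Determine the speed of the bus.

16.5 m/s

f' = f · v/(v − v_s) ⇒ v_s = v · |1 − f/f'|.
v_s = 343 × |1 − 354/371.9| = 343 × 0.04813 ≈ 16.5 m/s.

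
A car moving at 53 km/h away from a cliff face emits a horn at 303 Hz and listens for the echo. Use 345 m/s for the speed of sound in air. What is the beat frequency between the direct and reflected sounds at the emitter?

24.8 Hz

53 km/h = 14.72 m/s.
The cliff face receives the sound from a moving source: f₁ = f₀ · v/(v + v_e) = 303 × 345/359.72 ≈ 290.6 Hz.
On the return leg the car is a moving observer: f₂ = f₁ · (v − v_e)/v = 290.6 × 330.28/345 ≈ 278.2 Hz.
Beat against the emitted tone: |f₂ − f₀| = 2v_e·f₀/(v + v_e) = 2 × 14.72 × 303/359.72 ≈ 24.8 Hz.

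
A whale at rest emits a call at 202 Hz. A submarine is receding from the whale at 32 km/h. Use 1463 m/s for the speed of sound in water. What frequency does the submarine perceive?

32 km/h = 8.889 m/s.
Only the observer moves, away from the source, so f' = f · (v − v_o)/v.
f' = 202 × (1463 − 8.889)/1463 = 202 × 1454.1/1463 ≈ 201 Hz.

201 Hz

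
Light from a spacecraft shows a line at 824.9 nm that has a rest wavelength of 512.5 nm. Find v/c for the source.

0.443c

λ'/λ₀ = 1.6096 > 1 (redshift), so the source is receding.
λ'/λ₀ = √((1 + β)/(1 − β)) for a receding source ⇒ β = (r² − 1)/(r² + 1) with r = λ'/λ₀.
β = (2.5907 − 1)/(2.5907 + 1) ≈ 0.443.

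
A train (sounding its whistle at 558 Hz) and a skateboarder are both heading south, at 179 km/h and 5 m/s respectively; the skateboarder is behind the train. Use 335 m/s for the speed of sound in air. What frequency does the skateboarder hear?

179 km/h = 49.72 m/s.
The skateboarder is behind, so the train is moving away from it while the skateboarder is moving toward the train.
Both move, so f' = f · (v + v_o)/(v + v_s).
f' = 558 × (335 + 5)/(335 + 49.72) = 558 × 340/384.72 ≈ 493 Hz.

493 Hz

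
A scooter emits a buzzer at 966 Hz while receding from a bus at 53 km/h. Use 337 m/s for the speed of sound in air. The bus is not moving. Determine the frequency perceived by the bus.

53 km/h = 14.72 m/s.
Only the source moves, away from the listener, so f' = f · v/(v + v_s).
f' = 966 × 337/(337 + 14.72) = 966 × 337/351.7 ≈ 926 Hz.

926 Hz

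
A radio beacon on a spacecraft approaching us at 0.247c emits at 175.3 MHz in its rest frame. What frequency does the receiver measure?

Relativistic Doppler for frequency: f' = f₀ · √((1 + β)/(1 − β)).
f' = 175.3 × √(1.2470/0.7530) = 175.3 × 1.28687 ≈ 225.6 MHz.

225.6 MHz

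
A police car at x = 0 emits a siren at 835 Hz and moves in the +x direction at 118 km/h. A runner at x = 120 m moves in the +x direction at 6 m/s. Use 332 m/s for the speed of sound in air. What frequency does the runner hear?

910 Hz

118 km/h = 32.78 m/s.
The observer lies on the +x side, so the source is heading toward the observer and the observer is heading away from the source.
Both move, so f' = f · (v − v_o)/(v − v_s).
f' = 835 × (332 − 6)/(332 − 32.78) = 835 × 326/299.22 ≈ 910 Hz.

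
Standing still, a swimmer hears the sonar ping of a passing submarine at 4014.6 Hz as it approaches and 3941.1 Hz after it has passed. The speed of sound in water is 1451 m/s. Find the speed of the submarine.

13.4 m/s

f₁/f₂ = (v + v_s)/(v − v_s), so v_s = v · (f₁ − f₂)/(f₁ + f₂).
v_s = 1451 × (4014.6 − 3941.1)/(4014.6 + 3941.1) = 1451 × 73.5/7955.7 ≈ 13.4 m/s.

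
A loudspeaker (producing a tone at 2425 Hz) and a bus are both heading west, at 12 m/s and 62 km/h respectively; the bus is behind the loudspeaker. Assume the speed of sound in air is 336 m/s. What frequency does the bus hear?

62 km/h = 17.22 m/s.
The bus is behind, so the loudspeaker is moving away from it while the bus is moving toward the loudspeaker.
Both move, so f' = f · (v + v_o)/(v + v_s).
f' = 2425 × (336 + 17.22)/(336 + 12) = 2425 × 353.22/348 ≈ 2461 Hz.

2461 Hz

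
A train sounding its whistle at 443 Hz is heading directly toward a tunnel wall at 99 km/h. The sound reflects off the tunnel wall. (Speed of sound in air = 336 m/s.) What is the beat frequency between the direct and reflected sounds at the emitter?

79 Hz

99 km/h = 27.5 m/s.
The tunnel wall receives the sound from a moving source: f₁ = f₀ · v/(v − v_e) = 443 × 336/308.5 ≈ 482.5 Hz.
On the return leg the train is a moving observer: f₂ = f₁ · (v + v_e)/v = 482.5 × 363.5/336 ≈ 522.0 Hz.
Beat against the emitted tone: |f₂ − f₀| = 2v_e·f₀/(v − v_e) = 2 × 27.5 × 443/308.5 ≈ 79 Hz.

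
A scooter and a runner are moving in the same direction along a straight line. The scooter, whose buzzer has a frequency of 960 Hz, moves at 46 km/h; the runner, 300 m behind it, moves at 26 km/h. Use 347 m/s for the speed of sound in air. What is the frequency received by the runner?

945 Hz

46 km/h = 12.78 m/s; 26 km/h = 7.222 m/s.
The runner is behind, so the scooter is moving away from it while the runner is moving toward the scooter.
With source receding and observer approaching, f' = f · (v + v_o)/(v + v_s).
f' = 960 × (347 + 7.222)/(347 + 12.78) = 960 × 354.22/359.78 ≈ 945 Hz.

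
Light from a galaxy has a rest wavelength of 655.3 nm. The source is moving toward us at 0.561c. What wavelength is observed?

Relativistic Doppler for wavelength: λ' = λ₀ · √((1 − β)/(1 + β)).
λ' = 655.3 × √(0.4390/1.5610) = 655.3 × 0.53031 ≈ 347.5 nm.

347.5 nm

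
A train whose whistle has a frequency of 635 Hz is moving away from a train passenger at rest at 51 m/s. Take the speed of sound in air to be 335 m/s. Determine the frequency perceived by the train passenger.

551 Hz

Moving source, stationary observer: f' = f · v/(v + v_s) since the source is receding.
f' = 635 × 335/(335 + 51) = 635 × 335/386 ≈ 551 Hz.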